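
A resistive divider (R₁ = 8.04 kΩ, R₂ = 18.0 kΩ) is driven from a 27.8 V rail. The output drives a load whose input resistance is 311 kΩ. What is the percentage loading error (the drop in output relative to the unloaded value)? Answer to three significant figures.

1.76 %

The divider's output (Thévenin) resistance is R₁‖R₂ = 5.558 kΩ.
Fractional drop under load = R_th/(R_th + R_L) = 5.558 / (5.558 + 311) = 0.01756.
So the output falls by 1.76 %.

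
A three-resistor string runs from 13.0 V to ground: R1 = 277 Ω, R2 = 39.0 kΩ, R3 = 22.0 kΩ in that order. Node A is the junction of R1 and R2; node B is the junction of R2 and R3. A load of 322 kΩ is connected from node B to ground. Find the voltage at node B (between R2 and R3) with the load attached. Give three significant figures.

V ≈ 4.47 V

At node B, R3 is in parallel with the load: R3‖R_L = 20590 Ω.
Below node A the resistance is R2 + (R3‖R_L) = 59590 Ω, so V_A = 13.0 × 59590/59870 = 12.94 V.
Then V_B = V_A × (R3‖R_L)/(R2 + R3‖R_L) = 12.94 × 20590/59590 = 4.47 V.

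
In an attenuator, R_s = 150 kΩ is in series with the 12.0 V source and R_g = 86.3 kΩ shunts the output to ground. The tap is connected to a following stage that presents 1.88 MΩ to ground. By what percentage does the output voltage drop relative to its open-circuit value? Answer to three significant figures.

2.83 %

The divider's output (Thévenin) resistance is R_s‖R_g = 54.78 kΩ.
Fractional drop under load = R_th/(R_th + R_L) = 54.78 / (54.78 + 1880) = 0.02831.
So the output falls by 2.83 %.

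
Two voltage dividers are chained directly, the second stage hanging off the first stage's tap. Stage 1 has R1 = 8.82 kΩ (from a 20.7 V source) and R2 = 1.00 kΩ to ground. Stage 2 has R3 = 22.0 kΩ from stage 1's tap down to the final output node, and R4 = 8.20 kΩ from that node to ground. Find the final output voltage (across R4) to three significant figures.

V_out ≈ 0.556 V

Stage 2 presents R3+R4 = 30.20 kΩ as a load on stage 1's tap.
Stage 1's lower leg becomes R2‖(R3+R4) = 0.9679 kΩ, so V_mid = 20.7 × 0.9679/9.788 = 2.047 V.
Stage 2 is itself unloaded: V_out = V_mid × R4/(R3+R4) = 2.047 × 8.20/30.20 = 0.556 V.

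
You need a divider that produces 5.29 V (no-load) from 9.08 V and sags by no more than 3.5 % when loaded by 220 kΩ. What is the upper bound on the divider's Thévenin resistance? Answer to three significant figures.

Loading drop = R_th/(R_th + R_L) ≤ 0.0350, so R_th ≤ R_L · ε/(1−ε) = 220 kΩ × 0.0350/0.9650 = 7.98 kΩ.
(Any R1, R2 with R2/(R1+R2) = 0.583 and R1‖R2 ≤ 7.98 kΩ will meet the spec.)

R_th ≤ 7.98 kΩ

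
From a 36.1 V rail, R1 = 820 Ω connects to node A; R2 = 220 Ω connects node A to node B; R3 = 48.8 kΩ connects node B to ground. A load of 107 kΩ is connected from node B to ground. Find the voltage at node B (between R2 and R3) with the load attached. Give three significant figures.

At node B, R3 is in parallel with the load: R3‖R_L = 33510 Ω.
Below node A the resistance is R2 + (R3‖R_L) = 33730 Ω, so V_A = 36.1 × 33730/34550 = 35.24 V.
Then V_B = V_A × (R3‖R_L)/(R2 + R3‖R_L) = 35.24 × 33510/33730 = 35.0 V.

V ≈ 35.0 V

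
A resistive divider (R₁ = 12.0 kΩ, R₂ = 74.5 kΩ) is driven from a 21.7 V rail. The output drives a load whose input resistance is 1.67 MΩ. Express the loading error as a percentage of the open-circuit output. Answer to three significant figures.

The divider's output (Thévenin) resistance is R₁‖R₂ = 10.34 kΩ.
Fractional drop under load = R_th/(R_th + R_L) = 10.34 / (10.34 + 1670) = 0.006151.
So the output falls by 0.615 %.

0.615 %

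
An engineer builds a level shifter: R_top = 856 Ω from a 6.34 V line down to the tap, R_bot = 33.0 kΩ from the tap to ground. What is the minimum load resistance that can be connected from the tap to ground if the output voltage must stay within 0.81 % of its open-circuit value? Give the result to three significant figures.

R_L(min) ≈ 102 kΩ

Output resistance R_th = R_top‖R_bot = (856 × 33000)/33860 = 834.4 Ω.
The fractional drop is R_th/(R_th + R_L); requiring this ≤ 0.00810 gives R_L ≥ R_th(1/0.00810 − 1) = 834.4 × 122.5 = 102 kΩ.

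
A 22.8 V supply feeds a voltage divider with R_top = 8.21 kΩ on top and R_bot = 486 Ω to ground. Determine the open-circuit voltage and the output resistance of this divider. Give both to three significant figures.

V_th is the open-circuit tap voltage: 22.8 × 486/(8210 + 486) = 1.27 V.
With the supply zeroed, R_top and R_bot appear in parallel from the tap: R_th = R_top‖R_bot = (8210 × 486)/8696 = 459 Ω.

V_th = 1.27 V, R_th = 459 Ω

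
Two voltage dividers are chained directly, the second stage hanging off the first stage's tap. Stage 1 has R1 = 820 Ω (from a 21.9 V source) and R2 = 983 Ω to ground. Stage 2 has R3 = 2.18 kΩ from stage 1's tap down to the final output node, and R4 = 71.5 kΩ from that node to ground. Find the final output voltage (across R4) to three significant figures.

V_out ≈ 11.5 V

Stage 2 presents R3+R4 = 73680 Ω as a load on stage 1's tap.
Stage 1's lower leg becomes R2‖(R3+R4) = 970.1 Ω, so V_mid = 21.9 × 970.1/1790 = 11.87 V.
Stage 2 is itself unloaded: V_out = V_mid × R4/(R3+R4) = 11.87 × 71500/73680 = 11.5 V.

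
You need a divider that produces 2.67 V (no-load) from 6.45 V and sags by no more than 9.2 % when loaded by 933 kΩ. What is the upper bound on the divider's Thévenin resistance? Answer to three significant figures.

Loading drop = R_th/(R_th + R_L) ≤ 0.0920, so R_th ≤ R_L · ε/(1−ε) = 933 kΩ × 0.0920/0.9080 = 94.5 kΩ.
(Any R1, R2 with R2/(R1+R2) = 0.414 and R1‖R2 ≤ 94.5 kΩ will meet the spec.)

R_th ≤ 94.5 kΩ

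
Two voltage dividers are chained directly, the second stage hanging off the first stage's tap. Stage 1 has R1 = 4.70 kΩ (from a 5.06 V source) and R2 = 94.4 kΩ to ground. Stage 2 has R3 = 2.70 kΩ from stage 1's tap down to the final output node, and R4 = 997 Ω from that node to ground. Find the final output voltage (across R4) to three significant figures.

Stage 2 presents R3+R4 = 3697 Ω as a load on stage 1's tap.
Stage 1's lower leg becomes R2‖(R3+R4) = 3558 Ω, so V_mid = 5.06 × 3558/8258 = 2.180 V.
Stage 2 is itself unloaded: V_out = V_mid × R4/(R3+R4) = 2.180 × 997/3697 = 0.588 V.

V_out ≈ 0.588 V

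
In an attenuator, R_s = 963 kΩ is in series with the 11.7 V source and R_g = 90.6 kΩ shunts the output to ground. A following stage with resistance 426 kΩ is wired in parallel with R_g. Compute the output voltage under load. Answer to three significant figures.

The load sits in parallel with R_g: R_g‖R_L = (90.6 × 426) / (90.6 + 426) = 74.71 kΩ.
V_out = 11.7 × 74.71 / (963 + 74.71) = 11.7 × 74.71/1038 = 0.842 V.

V_out ≈ 0.842 V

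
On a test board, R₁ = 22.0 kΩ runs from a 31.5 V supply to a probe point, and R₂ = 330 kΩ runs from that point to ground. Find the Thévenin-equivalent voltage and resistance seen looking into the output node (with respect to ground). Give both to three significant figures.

V_th is the open-circuit tap voltage: 31.5 × 330/(22.0 + 330) = 29.5 V.
With the supply zeroed, R₁ and R₂ appear in parallel from the tap: R_th = R₁‖R₂ = (22.0 × 330)/352.0 = 20.6 kΩ.

V_th = 29.5 V, R_th = 20.6 kΩ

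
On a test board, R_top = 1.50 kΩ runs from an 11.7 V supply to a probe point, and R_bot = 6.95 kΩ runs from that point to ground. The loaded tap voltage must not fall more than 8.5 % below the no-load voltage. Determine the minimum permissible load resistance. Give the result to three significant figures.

R_L(min) ≈ 13.3 kΩ

Output resistance R_th = R_top‖R_bot = (1.50 × 6.95)/8.450 = 1.234 kΩ.
The fractional drop is R_th/(R_th + R_L); requiring this ≤ 0.0850 gives R_L ≥ R_th(1/0.0850 − 1) = 1.234 × 10.76 = 13.3 kΩ.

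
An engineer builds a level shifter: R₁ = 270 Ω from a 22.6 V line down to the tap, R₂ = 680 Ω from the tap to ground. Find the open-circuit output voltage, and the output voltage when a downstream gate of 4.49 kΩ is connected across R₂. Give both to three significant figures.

Open-circuit: V = 22.6 × 680/(270 + 680) = 16.2 V.
With the load, R₂ becomes R₂‖R_L = 590.6 Ω, so V = 22.6 × 590.6/860.6 = 15.5 V.

Unloaded: 16.2 V; loaded: 15.5 V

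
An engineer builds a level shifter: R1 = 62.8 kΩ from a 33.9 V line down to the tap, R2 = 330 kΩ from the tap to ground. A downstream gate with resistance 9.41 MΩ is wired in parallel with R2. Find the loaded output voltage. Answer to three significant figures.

V_out ≈ 28.3 V

The load sits in parallel with R2: R2‖R_L = (330 × 9410) / (330 + 9410) = 318.8 kΩ.
V_out = 33.9 × 318.8 / (62.8 + 318.8) = 33.9 × 318.8/381.6 = 28.3 V.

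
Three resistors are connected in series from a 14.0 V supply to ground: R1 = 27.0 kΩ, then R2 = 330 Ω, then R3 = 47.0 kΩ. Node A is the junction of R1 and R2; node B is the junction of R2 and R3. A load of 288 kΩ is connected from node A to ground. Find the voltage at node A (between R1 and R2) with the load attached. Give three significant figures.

V ≈ 8.41 V

Below node A the series string R2+R3 = 47330 Ω sits in parallel with the 288000 Ω load: 40650 Ω.
V_A = 14.0 × 40650/(27000 + 40650) = 8.41 V.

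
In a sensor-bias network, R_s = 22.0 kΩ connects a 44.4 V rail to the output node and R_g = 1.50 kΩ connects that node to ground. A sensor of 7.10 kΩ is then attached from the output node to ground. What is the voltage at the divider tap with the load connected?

V_out ≈ 2.37 V

The load sits in parallel with R_g: R_g‖R_L = (1.50 × 7.10) / (1.50 + 7.10) = 1.238 kΩ.
V_out = 44.4 × 1.238 / (22.0 + 1.238) = 44.4 × 1.238/23.24 = 2.37 V.
(Unloaded it would have been 2.83 V.)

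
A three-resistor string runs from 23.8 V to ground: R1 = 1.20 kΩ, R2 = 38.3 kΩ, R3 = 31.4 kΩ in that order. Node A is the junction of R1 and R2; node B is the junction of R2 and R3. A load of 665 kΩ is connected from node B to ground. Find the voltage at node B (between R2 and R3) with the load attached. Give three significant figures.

At node B, R3 is in parallel with the load: R3‖R_L = 29.98 kΩ.
Below node A the resistance is R2 + (R3‖R_L) = 68.28 kΩ, so V_A = 23.8 × 68.28/69.48 = 23.39 V.
Then V_B = V_A × (R3‖R_L)/(R2 + R3‖R_L) = 23.39 × 29.98/68.28 = 10.3 V.

V ≈ 10.3 V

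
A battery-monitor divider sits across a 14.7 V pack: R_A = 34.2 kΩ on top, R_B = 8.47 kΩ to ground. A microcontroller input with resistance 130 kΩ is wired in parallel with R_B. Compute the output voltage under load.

The load sits in parallel with R_B: R_B‖R_L = (8.47 × 130) / (8.47 + 130) = 7.952 kΩ.
V_out = 14.7 × 7.952 / (34.2 + 7.952) = 14.7 × 7.952/42.15 = 2.77 V.

V_out ≈ 2.77 V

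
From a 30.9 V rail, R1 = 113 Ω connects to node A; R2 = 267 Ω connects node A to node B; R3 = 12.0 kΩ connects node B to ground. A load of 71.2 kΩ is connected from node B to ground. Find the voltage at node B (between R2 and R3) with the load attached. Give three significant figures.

V ≈ 29.8 V

At node B, R3 is in parallel with the load: R3‖R_L = 10270 Ω.
Below node A the resistance is R2 + (R3‖R_L) = 10540 Ω, so V_A = 30.9 × 10540/10650 = 30.57 V.
Then V_B = V_A × (R3‖R_L)/(R2 + R3‖R_L) = 30.57 × 10270/10540 = 29.8 V.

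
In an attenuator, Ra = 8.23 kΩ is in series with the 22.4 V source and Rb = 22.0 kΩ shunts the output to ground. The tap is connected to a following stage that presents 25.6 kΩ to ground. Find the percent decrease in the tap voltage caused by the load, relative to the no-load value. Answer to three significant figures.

19.0 %

Unloaded V = 22.4 × 22.0/30.23 = 16.30 V.
Loaded: Rb‖R_L = 11.83 kΩ, giving V = 22.4 × 11.83/20.06 = 13.21 V.
Drop = (16.30 − 13.21) / 16.30 = 19.0 %.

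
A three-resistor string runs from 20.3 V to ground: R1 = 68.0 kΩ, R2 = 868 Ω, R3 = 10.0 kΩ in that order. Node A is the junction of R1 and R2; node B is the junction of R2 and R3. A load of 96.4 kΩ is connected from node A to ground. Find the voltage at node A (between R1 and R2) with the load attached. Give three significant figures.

V ≈ 2.55 V

Below node A the series string R2+R3 = 10870 Ω sits in parallel with the 96400 Ω load: 9767 Ω.
V_A = 20.3 × 9767/(68000 + 9767) = 2.55 V.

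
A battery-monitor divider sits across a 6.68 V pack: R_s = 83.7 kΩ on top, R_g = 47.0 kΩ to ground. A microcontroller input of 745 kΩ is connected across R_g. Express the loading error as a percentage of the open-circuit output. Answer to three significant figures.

The divider's output (Thévenin) resistance is R_s‖R_g = 30.10 kΩ.
Fractional drop under load = R_th/(R_th + R_L) = 30.10 / (30.10 + 745) = 0.03883.
So the output falls by 3.88 %.

3.88 %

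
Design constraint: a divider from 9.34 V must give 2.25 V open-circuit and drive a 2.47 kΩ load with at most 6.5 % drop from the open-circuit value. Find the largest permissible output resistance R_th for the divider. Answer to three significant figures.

Loading drop = R_th/(R_th + R_L) ≤ 0.0650, so R_th ≤ R_L · ε/(1−ε) = 2.47 kΩ × 0.0650/0.9350 = 172 Ω.
(Any R1, R2 with R2/(R1+R2) = 0.241 and R1‖R2 ≤ 172 Ω will meet the spec.)

R_th ≤ 172 Ω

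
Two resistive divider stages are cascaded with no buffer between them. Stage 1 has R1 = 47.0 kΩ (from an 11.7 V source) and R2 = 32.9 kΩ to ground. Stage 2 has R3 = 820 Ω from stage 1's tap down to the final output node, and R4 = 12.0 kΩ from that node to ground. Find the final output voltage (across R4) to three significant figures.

Stage 2 presents R3+R4 = 12820 Ω as a load on stage 1's tap.
Stage 1's lower leg becomes R2‖(R3+R4) = 9225 Ω, so V_mid = 11.7 × 9225/56230 = 1.920 V.
Stage 2 is itself unloaded: V_out = V_mid × R4/(R3+R4) = 1.920 × 12000/12820 = 1.80 V.

V_out ≈ 1.80 V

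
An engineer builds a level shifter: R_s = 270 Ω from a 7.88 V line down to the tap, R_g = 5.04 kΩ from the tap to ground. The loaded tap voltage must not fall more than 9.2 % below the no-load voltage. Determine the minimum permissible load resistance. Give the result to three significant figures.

Output resistance R_th = R_s‖R_g = (270 × 5040)/5310 = 256.3 Ω.
The fractional drop is R_th/(R_th + R_L); requiring this ≤ 0.0920 gives R_L ≥ R_th(1/0.0920 − 1) = 256.3 × 9.870 = 2.53 kΩ.

R_L(min) ≈ 2.53 kΩ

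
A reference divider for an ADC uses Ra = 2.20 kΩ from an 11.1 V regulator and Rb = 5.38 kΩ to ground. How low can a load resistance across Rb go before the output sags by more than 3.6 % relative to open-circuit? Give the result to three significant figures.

Output resistance R_th = Ra‖Rb = (2.20 × 5.38)/7.580 = 1.561 kΩ.
The fractional drop is R_th/(R_th + R_L); requiring this ≤ 0.0360 gives R_L ≥ R_th(1/0.0360 − 1) = 1.561 × 26.78 = 41.8 kΩ.

R_L(min) ≈ 41.8 kΩ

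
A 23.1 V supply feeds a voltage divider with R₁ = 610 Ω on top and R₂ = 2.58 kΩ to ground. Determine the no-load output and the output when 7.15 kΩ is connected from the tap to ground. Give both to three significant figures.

Open-circuit: V = 23.1 × 2580/(610 + 2580) = 18.7 V.
With the load, R₂ becomes R₂‖R_L = 1896 Ω, so V = 23.1 × 1896/2506 = 17.5 V.

Unloaded: 18.7 V; loaded: 17.5 V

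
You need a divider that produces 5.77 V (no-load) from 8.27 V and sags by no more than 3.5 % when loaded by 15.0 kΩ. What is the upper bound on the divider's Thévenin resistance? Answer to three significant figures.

R_th ≤ 544 Ω

Loading drop = R_th/(R_th + R_L) ≤ 0.0350, so R_th ≤ R_L · ε/(1−ε) = 15.0 kΩ × 0.0350/0.9650 = 544 Ω.
(Any R1, R2 with R2/(R1+R2) = 0.698 and R1‖R2 ≤ 544 Ω will meet the spec.)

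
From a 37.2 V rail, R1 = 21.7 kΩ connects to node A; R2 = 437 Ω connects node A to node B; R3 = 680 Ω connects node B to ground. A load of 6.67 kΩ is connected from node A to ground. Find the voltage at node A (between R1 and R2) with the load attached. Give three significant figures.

V ≈ 1.57 V

Below node A the series string R2+R3 = 1117 Ω sits in parallel with the 6670 Ω load: 956.8 Ω.
V_A = 37.2 × 956.8/(21700 + 956.8) = 1.57 V.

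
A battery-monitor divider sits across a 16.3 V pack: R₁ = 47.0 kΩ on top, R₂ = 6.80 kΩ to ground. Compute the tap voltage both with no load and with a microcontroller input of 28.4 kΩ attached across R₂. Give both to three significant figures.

Unloaded: 2.06 V; loaded: 1.70 V

Open-circuit: V = 16.3 × 6.80/(47.0 + 6.80) = 2.06 V.
With the load, R₂ becomes R₂‖R_L = 5.486 kΩ, so V = 16.3 × 5.486/52.49 = 1.70 V.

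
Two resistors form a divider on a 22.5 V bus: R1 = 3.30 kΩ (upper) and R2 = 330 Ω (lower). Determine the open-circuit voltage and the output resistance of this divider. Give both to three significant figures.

V_th is the open-circuit tap voltage: 22.5 × 330/(3300 + 330) = 2.05 V.
With the supply zeroed, R1 and R2 appear in parallel from the tap: R_th = R1‖R2 = (3300 × 330)/3630 = 300 Ω.

V_th = 2.05 V, R_th = 300 Ω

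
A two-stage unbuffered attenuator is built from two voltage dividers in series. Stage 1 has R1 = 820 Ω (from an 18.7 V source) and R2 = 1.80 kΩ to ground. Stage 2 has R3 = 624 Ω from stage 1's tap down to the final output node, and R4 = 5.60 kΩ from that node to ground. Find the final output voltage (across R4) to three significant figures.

Stage 2 presents R3+R4 = 6224 Ω as a load on stage 1's tap.
Stage 1's lower leg becomes R2‖(R3+R4) = 1396 Ω, so V_mid = 18.7 × 1396/2216 = 11.78 V.
Stage 2 is itself unloaded: V_out = V_mid × R4/(R3+R4) = 11.78 × 5600/6224 = 10.6 V.

V_out ≈ 10.6 V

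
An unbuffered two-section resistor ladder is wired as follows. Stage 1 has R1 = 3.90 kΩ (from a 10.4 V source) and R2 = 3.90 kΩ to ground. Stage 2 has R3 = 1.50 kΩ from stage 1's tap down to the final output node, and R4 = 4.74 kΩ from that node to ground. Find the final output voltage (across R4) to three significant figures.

Stage 2 presents R3+R4 = 6.240 kΩ as a load on stage 1's tap.
Stage 1's lower leg becomes R2‖(R3+R4) = 2.400 kΩ, so V_mid = 10.4 × 2.400/6.300 = 3.962 V.
Stage 2 is itself unloaded: V_out = V_mid × R4/(R3+R4) = 3.962 × 4.74/6.240 = 3.01 V.

V_out ≈ 3.01 V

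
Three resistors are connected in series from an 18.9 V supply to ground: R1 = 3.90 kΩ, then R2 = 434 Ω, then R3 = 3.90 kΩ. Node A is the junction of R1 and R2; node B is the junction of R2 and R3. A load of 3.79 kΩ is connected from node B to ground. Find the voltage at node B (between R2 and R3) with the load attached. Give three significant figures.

V ≈ 5.81 V

At node B, R3 is in parallel with the load: R3‖R_L = 1922 Ω.
Below node A the resistance is R2 + (R3‖R_L) = 2356 Ω, so V_A = 18.9 × 2356/6256 = 7.118 V.
Then V_B = V_A × (R3‖R_L)/(R2 + R3‖R_L) = 7.118 × 1922/2356 = 5.81 V.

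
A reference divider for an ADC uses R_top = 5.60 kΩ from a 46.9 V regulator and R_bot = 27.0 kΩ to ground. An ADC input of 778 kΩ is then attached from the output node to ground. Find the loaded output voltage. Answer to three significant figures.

V_out ≈ 38.6 V

The load sits in parallel with R_bot: R_bot‖R_L = (27.0 × 778) / (27.0 + 778) = 26.09 kΩ.
V_out = 46.9 × 26.09 / (5.60 + 26.09) = 46.9 × 26.09/31.69 = 38.6 V.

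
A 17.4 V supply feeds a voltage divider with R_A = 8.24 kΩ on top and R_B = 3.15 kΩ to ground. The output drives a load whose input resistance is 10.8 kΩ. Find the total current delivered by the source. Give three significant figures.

R_B‖R_L = 2.439 kΩ, so the source sees R_A + R_B‖R_L = 10.68 kΩ.
I = 17.4 V / 10.68 kΩ = 1.63 mA.

I ≈ 1.63 mA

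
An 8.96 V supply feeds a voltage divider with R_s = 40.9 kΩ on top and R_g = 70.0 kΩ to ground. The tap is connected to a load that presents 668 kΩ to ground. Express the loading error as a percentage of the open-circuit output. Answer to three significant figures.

The divider's output (Thévenin) resistance is R_s‖R_g = 25.82 kΩ.
Fractional drop under load = R_th/(R_th + R_L) = 25.82 / (25.82 + 668) = 0.03721.
So the output falls by 3.72 %.

3.72 %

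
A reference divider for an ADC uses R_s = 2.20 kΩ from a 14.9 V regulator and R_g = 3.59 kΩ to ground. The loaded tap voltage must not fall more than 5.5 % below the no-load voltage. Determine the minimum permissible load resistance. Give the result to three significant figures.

Output resistance R_th = R_s‖R_g = (2.20 × 3.59)/5.790 = 1.364 kΩ.
The fractional drop is R_th/(R_th + R_L); requiring this ≤ 0.0550 gives R_L ≥ R_th(1/0.0550 − 1) = 1.364 × 17.18 = 23.4 kΩ.

R_L(min) ≈ 23.4 kΩ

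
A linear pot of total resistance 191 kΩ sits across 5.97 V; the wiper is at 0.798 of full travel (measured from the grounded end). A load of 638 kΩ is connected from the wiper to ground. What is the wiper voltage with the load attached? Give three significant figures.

The wiper splits the pot into (1−α)R = 38.58 kΩ above and αR = 152.4 kΩ below.
Lower section ‖ load = 123.0 kΩ.
V_wiper = 5.97 × 123.0/(38.58 + 123.0) = 4.54 V.

V ≈ 4.54 V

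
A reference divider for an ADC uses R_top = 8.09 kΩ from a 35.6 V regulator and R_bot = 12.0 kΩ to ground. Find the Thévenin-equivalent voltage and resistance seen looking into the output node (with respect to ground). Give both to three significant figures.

V_th is the open-circuit tap voltage: 35.6 × 12.0/(8.09 + 12.0) = 21.3 V.
With the supply zeroed, R_top and R_bot appear in parallel from the tap: R_th = R_top‖R_bot = (8.09 × 12.0)/20.09 = 4.83 kΩ.

V_th = 21.3 V, R_th = 4.83 kΩ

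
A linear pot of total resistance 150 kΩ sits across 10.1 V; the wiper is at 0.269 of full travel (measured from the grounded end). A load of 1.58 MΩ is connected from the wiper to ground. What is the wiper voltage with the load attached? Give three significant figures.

The wiper splits the pot into (1−α)R = 109.7 kΩ above and αR = 40.35 kΩ below.
Lower section ‖ load = 39.35 kΩ.
V_wiper = 10.1 × 39.35/(109.7 + 39.35) = 2.67 V.

V ≈ 2.67 V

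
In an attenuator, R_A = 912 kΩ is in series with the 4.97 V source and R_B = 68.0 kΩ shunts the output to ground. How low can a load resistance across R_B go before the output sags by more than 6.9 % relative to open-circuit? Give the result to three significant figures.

Output resistance R_th = R_A‖R_B = (912 × 68.0)/980.0 = 63.28 kΩ.
The fractional drop is R_th/(R_th + R_L); requiring this ≤ 0.0690 gives R_L ≥ R_th(1/0.0690 − 1) = 63.28 × 13.49 = 854 kΩ.

R_L(min) ≈ 854 kΩ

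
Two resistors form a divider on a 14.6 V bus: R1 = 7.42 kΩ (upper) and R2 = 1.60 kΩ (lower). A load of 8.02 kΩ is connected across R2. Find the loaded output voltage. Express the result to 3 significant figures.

V_out ≈ 2.22 V

The load sits in parallel with R2: R2‖R_L = (1.60 × 8.02) / (1.60 + 8.02) = 1.334 kΩ.
V_out = 14.6 × 1.334 / (7.42 + 1.334) = 14.6 × 1.334/8.754 = 2.22 V.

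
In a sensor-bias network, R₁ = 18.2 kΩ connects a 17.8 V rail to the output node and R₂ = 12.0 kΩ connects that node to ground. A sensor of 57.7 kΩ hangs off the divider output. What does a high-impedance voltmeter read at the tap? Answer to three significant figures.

The load sits in parallel with R₂: R₂‖R_L = (12.0 × 57.7) / (12.0 + 57.7) = 9.934 kΩ.
V_out = 17.8 × 9.934 / (18.2 + 9.934) = 17.8 × 9.934/28.13 = 6.29 V.

V_out ≈ 6.29 V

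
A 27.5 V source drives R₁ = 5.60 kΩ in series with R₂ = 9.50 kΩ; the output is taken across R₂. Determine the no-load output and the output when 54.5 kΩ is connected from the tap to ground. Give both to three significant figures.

Unloaded: 17.3 V; loaded: 16.3 V

Open-circuit: V = 27.5 × 9.50/(5.60 + 9.50) = 17.3 V.
With the load, R₂ becomes R₂‖R_L = 8.090 kΩ, so V = 27.5 × 8.090/13.69 = 16.3 V.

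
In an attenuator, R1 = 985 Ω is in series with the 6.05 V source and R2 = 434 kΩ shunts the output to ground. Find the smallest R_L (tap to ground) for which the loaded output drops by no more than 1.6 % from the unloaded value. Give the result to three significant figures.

R_L(min) ≈ 60.4 kΩ

Output resistance R_th = R1‖R2 = (985 × 434000)/435000 = 982.8 Ω.
The fractional drop is R_th/(R_th + R_L); requiring this ≤ 0.0160 gives R_L ≥ R_th(1/0.0160 − 1) = 982.8 × 61.50 = 60.4 kΩ.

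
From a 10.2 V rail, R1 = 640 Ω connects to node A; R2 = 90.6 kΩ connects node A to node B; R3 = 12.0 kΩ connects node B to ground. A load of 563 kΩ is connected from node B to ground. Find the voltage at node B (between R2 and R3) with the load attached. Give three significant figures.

V ≈ 1.16 V

At node B, R3 is in parallel with the load: R3‖R_L = 11750 Ω.
Below node A the resistance is R2 + (R3‖R_L) = 102300 Ω, so V_A = 10.2 × 102300/103000 = 10.14 V.
Then V_B = V_A × (R3‖R_L)/(R2 + R3‖R_L) = 10.14 × 11750/102300 = 1.16 V.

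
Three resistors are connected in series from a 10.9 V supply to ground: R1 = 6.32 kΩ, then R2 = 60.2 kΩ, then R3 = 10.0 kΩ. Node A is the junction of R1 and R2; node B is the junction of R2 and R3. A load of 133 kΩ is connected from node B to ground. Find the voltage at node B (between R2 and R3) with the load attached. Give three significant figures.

V ≈ 1.34 V

At node B, R3 is in parallel with the load: R3‖R_L = 9.301 kΩ.
Below node A the resistance is R2 + (R3‖R_L) = 69.50 kΩ, so V_A = 10.9 × 69.50/75.82 = 9.991 V.
Then V_B = V_A × (R3‖R_L)/(R2 + R3‖R_L) = 9.991 × 9.301/69.50 = 1.34 V.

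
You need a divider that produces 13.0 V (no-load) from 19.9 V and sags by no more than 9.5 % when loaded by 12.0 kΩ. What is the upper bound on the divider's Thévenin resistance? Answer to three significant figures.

Loading drop = R_th/(R_th + R_L) ≤ 0.0950, so R_th ≤ R_L · ε/(1−ε) = 12.0 kΩ × 0.0950/0.9050 = 1.26 kΩ.

R_th ≤ 1.26 kΩ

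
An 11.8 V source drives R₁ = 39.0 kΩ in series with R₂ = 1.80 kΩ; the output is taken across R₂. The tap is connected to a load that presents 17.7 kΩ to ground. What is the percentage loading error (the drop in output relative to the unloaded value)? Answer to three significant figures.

The divider's output (Thévenin) resistance is R₁‖R₂ = 1.721 kΩ.
Fractional drop under load = R_th/(R_th + R_L) = 1.721 / (1.721 + 17.7) = 0.08860.
So the output falls by 8.86 %.

8.86 %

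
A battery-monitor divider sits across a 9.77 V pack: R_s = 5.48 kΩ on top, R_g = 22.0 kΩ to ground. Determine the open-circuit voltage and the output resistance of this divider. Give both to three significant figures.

V_th is the open-circuit tap voltage: 9.77 × 22.0/(5.48 + 22.0) = 7.82 V.
With the supply zeroed, R_s and R_g appear in parallel from the tap: R_th = R_s‖R_g = (5.48 × 22.0)/27.48 = 4.39 kΩ.

V_th = 7.82 V, R_th = 4.39 kΩ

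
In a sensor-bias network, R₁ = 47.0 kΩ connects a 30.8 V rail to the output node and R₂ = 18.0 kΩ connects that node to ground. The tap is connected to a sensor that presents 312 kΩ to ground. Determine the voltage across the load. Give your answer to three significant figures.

The load sits in parallel with R₂: R₂‖R_L = (18.0 × 312) / (18.0 + 312) = 17.02 kΩ.
V_out = 30.8 × 17.02 / (47.0 + 17.02) = 30.8 × 17.02/64.02 = 8.19 V.

V_out ≈ 8.19 V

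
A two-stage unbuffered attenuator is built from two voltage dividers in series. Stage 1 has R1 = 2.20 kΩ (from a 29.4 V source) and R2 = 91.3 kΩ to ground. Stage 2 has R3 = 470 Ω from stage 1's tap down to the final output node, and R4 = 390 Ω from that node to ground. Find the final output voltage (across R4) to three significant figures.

V_out ≈ 3.72 V

Stage 2 presents R3+R4 = 860.0 Ω as a load on stage 1's tap.
Stage 1's lower leg becomes R2‖(R3+R4) = 852.0 Ω, so V_mid = 29.4 × 852.0/3052 = 8.207 V.
Stage 2 is itself unloaded: V_out = V_mid × R4/(R3+R4) = 8.207 × 390/860.0 = 3.72 V.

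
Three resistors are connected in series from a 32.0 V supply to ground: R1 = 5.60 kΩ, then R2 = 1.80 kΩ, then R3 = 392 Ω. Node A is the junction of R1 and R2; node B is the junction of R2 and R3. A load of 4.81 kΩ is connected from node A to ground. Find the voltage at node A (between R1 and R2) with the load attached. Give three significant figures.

Below node A the series string R2+R3 = 2192 Ω sits in parallel with the 4810 Ω load: 1506 Ω.
V_A = 32.0 × 1506/(5600 + 1506) = 6.78 V.

V ≈ 6.78 V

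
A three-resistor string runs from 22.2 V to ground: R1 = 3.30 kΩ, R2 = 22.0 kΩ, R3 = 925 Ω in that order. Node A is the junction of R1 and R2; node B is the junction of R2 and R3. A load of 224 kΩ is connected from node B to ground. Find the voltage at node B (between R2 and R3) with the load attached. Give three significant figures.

V ≈ 0.780 V

At node B, R3 is in parallel with the load: R3‖R_L = 921.2 Ω.
Below node A the resistance is R2 + (R3‖R_L) = 22920 Ω, so V_A = 22.2 × 22920/26220 = 19.41 V.
Then V_B = V_A × (R3‖R_L)/(R2 + R3‖R_L) = 19.41 × 921.2/22920 = 0.780 V.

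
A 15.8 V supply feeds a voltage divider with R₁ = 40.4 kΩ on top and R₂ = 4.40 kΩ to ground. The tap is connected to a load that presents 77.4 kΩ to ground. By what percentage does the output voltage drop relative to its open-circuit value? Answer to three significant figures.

4.88 %

The divider's output (Thévenin) resistance is R₁‖R₂ = 3.968 kΩ.
Fractional drop under load = R_th/(R_th + R_L) = 3.968 / (3.968 + 77.4) = 0.04876.
So the output falls by 4.88 %.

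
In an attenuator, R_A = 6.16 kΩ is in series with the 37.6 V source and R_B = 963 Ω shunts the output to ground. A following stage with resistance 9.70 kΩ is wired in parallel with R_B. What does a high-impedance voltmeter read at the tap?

The load sits in parallel with R_B: R_B‖R_L = (963 × 9700) / (963 + 9700) = 876.0 Ω.
V_out = 37.6 × 876.0 / (6160 + 876.0) = 37.6 × 876.0/7036 = 4.68 V.

V_out ≈ 4.68 V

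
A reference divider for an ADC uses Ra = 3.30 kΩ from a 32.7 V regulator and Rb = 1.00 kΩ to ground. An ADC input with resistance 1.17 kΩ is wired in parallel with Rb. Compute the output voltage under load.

V_out ≈ 4.59 V

The load sits in parallel with Rb: Rb‖R_L = (1.00 × 1.17) / (1.00 + 1.17) = 0.5392 kΩ.
V_out = 32.7 × 0.5392 / (3.30 + 0.5392) = 32.7 × 0.5392/3.839 = 4.59 V.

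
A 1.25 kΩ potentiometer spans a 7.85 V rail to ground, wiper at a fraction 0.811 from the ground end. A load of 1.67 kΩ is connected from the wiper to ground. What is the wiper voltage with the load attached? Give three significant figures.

V ≈ 5.71 V

The wiper splits the pot into (1−α)R = 236.2 Ω above and αR = 1014 Ω below.
Lower section ‖ load = 630.8 Ω.
V_wiper = 7.85 × 630.8/(236.2 + 630.8) = 5.71 V.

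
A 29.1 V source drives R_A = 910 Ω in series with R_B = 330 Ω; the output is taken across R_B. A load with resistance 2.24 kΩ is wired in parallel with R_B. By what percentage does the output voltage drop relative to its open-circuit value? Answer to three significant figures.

The divider's output (Thévenin) resistance is R_A‖R_B = 242.2 Ω.
Fractional drop under load = R_th/(R_th + R_L) = 242.2 / (242.2 + 2240) = 0.09757.
So the output falls by 9.76 %.

9.76 %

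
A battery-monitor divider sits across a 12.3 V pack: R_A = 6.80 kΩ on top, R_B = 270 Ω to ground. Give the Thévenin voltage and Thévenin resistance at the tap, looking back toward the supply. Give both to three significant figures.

V_th = 0.470 V, R_th = 260 Ω

V_th is the open-circuit tap voltage: 12.3 × 270/(6800 + 270) = 0.470 V.
With the supply zeroed, R_A and R_B appear in parallel from the tap: R_th = R_A‖R_B = (6800 × 270)/7070 = 260 Ω.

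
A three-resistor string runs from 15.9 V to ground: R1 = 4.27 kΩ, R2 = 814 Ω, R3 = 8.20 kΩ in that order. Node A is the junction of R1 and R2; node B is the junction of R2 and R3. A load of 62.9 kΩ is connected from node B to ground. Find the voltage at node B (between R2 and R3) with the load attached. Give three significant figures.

At node B, R3 is in parallel with the load: R3‖R_L = 7254 Ω.
Below node A the resistance is R2 + (R3‖R_L) = 8068 Ω, so V_A = 15.9 × 8068/12340 = 10.40 V.
Then V_B = V_A × (R3‖R_L)/(R2 + R3‖R_L) = 10.40 × 7254/8068 = 9.35 V.

V ≈ 9.35 V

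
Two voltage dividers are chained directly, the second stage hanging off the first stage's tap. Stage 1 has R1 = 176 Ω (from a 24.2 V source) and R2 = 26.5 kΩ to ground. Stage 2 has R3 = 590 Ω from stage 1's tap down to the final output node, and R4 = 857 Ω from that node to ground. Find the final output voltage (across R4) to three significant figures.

V_out ≈ 12.7 V

Stage 2 presents R3+R4 = 1447 Ω as a load on stage 1's tap.
Stage 1's lower leg becomes R2‖(R3+R4) = 1372 Ω, so V_mid = 24.2 × 1372/1548 = 21.45 V.
Stage 2 is itself unloaded: V_out = V_mid × R4/(R3+R4) = 21.45 × 857/1447 = 12.7 V.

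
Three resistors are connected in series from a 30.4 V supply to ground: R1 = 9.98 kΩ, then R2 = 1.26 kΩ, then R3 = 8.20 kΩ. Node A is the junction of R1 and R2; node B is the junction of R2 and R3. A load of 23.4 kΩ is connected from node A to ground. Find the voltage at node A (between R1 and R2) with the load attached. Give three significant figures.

V ≈ 12.3 V

Below node A the series string R2+R3 = 9.460 kΩ sits in parallel with the 23.4 kΩ load: 6.737 kΩ.
V_A = 30.4 × 6.737/(9.98 + 6.737) = 12.3 V.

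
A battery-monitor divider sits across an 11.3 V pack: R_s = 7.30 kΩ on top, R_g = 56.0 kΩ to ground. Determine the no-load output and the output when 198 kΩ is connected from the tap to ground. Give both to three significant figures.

Open-circuit: V = 11.3 × 56.0/(7.30 + 56.0) = 10.0 V.
With the load, R_g becomes R_g‖R_L = 43.65 kΩ, so V = 11.3 × 43.65/50.95 = 9.68 V.

Unloaded: 10.0 V; loaded: 9.68 V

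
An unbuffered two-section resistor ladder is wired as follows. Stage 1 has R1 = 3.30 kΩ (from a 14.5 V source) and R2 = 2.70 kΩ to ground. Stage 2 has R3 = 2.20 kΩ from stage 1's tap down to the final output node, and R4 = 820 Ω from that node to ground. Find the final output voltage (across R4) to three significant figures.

V_out ≈ 1.19 V

Stage 2 presents R3+R4 = 3020 Ω as a load on stage 1's tap.
Stage 1's lower leg becomes R2‖(R3+R4) = 1426 Ω, so V_mid = 14.5 × 1426/4726 = 4.374 V.
Stage 2 is itself unloaded: V_out = V_mid × R4/(R3+R4) = 4.374 × 820/3020 = 1.19 V.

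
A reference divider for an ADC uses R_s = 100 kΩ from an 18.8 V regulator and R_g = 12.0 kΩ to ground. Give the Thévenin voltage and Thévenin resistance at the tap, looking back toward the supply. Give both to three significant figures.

V_th is the open-circuit tap voltage: 18.8 × 12.0/(100 + 12.0) = 2.01 V.
With the supply zeroed, R_s and R_g appear in parallel from the tap: R_th = R_s‖R_g = (100 × 12.0)/112.0 = 10.7 kΩ.

V_th = 2.01 V, R_th = 10.7 kΩ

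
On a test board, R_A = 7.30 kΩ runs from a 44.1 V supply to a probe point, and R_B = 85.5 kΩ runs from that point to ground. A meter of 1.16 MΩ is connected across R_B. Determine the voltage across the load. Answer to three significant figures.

V_out ≈ 40.4 V

The load sits in parallel with R_B: R_B‖R_L = (85.5 × 1160) / (85.5 + 1160) = 79.63 kΩ.
V_out = 44.1 × 79.63 / (7.30 + 79.63) = 44.1 × 79.63/86.93 = 40.4 V.
(Unloaded it would have been 40.6 V.)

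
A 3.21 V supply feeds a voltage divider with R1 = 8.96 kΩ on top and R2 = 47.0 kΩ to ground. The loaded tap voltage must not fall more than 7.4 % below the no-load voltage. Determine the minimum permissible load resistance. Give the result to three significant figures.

Output resistance R_th = R1‖R2 = (8.96 × 47.0)/55.96 = 7.525 kΩ.
The fractional drop is R_th/(R_th + R_L); requiring this ≤ 0.0740 gives R_L ≥ R_th(1/0.0740 − 1) = 7.525 × 12.51 = 94.2 kΩ.

R_L(min) ≈ 94.2 kΩ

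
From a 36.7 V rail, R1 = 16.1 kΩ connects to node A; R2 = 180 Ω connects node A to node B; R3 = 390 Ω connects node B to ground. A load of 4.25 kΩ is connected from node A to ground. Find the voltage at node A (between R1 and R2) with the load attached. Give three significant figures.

Below node A the series string R2+R3 = 570.0 Ω sits in parallel with the 4250 Ω load: 502.6 Ω.
V_A = 36.7 × 502.6/(16100 + 502.6) = 1.11 V.

V ≈ 1.11 V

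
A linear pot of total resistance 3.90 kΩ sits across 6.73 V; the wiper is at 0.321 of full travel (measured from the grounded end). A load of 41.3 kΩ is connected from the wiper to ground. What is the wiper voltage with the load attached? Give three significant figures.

V ≈ 2.12 V

The wiper splits the pot into (1−α)R = 2.648 kΩ above and αR = 1.252 kΩ below.
Lower section ‖ load = 1.215 kΩ.
V_wiper = 6.73 × 1.215/(2.648 + 1.215) = 2.12 V.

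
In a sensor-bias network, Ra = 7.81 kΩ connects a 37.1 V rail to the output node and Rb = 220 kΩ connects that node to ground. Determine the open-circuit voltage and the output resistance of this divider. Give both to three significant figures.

V_th is the open-circuit tap voltage: 37.1 × 220/(7.81 + 220) = 35.8 V.
With the supply zeroed, Ra and Rb appear in parallel from the tap: R_th = Ra‖Rb = (7.81 × 220)/227.8 = 7.54 kΩ.

V_th = 35.8 V, R_th = 7.54 kΩ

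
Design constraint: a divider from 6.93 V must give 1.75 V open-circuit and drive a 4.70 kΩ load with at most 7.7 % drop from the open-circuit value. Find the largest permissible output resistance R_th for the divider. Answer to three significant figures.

Loading drop = R_th/(R_th + R_L) ≤ 0.0770, so R_th ≤ R_L · ε/(1−ε) = 4.70 kΩ × 0.0770/0.9230 = 392 Ω.
(Any R1, R2 with R2/(R1+R2) = 0.253 and R1‖R2 ≤ 392 Ω will meet the spec.)

R_th ≤ 392 Ω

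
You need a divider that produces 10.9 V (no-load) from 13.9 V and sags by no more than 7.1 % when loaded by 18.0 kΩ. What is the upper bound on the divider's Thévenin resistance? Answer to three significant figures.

R_th ≤ 1.38 kΩ

Loading drop = R_th/(R_th + R_L) ≤ 0.0710, so R_th ≤ R_L · ε/(1−ε) = 18.0 kΩ × 0.0710/0.9290 = 1.38 kΩ.
(Any R1, R2 with R2/(R1+R2) = 0.784 and R1‖R2 ≤ 1.38 kΩ will meet the spec.)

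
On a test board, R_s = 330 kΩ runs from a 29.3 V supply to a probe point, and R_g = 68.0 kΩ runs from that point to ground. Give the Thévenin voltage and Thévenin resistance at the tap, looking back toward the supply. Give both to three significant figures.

V_th is the open-circuit tap voltage: 29.3 × 68.0/(330 + 68.0) = 5.01 V.
With the supply zeroed, R_s and R_g appear in parallel from the tap: R_th = R_s‖R_g = (330 × 68.0)/398.0 = 56.4 kΩ.

V_th = 5.01 V, R_th = 56.4 kΩ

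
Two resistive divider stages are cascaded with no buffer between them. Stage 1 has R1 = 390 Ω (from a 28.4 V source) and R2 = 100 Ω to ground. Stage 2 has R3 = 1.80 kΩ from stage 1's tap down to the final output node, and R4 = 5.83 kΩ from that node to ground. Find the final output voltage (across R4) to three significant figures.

V_out ≈ 4.38 V

Stage 2 presents R3+R4 = 7630 Ω as a load on stage 1's tap.
Stage 1's lower leg becomes R2‖(R3+R4) = 98.71 Ω, so V_mid = 28.4 × 98.71/488.7 = 5.736 V.
Stage 2 is itself unloaded: V_out = V_mid × R4/(R3+R4) = 5.736 × 5830/7630 = 4.38 V.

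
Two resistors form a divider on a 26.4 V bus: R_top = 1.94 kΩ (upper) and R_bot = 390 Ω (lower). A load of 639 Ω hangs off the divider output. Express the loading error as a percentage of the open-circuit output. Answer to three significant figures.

33.7 %

The divider's output (Thévenin) resistance is R_top‖R_bot = 324.7 Ω.
Fractional drop under load = R_th/(R_th + R_L) = 324.7 / (324.7 + 639) = 0.3369.
So the output falls by 33.7 %.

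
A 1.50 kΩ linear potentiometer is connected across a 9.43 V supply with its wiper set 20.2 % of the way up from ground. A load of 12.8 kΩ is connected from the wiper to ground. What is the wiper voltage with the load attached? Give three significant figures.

The wiper splits the pot into (1−α)R = 1197 Ω above and αR = 303.0 Ω below.
Lower section ‖ load = 296.0 Ω.
V_wiper = 9.43 × 296.0/(1197 + 296.0) = 1.87 V.

V ≈ 1.87 V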